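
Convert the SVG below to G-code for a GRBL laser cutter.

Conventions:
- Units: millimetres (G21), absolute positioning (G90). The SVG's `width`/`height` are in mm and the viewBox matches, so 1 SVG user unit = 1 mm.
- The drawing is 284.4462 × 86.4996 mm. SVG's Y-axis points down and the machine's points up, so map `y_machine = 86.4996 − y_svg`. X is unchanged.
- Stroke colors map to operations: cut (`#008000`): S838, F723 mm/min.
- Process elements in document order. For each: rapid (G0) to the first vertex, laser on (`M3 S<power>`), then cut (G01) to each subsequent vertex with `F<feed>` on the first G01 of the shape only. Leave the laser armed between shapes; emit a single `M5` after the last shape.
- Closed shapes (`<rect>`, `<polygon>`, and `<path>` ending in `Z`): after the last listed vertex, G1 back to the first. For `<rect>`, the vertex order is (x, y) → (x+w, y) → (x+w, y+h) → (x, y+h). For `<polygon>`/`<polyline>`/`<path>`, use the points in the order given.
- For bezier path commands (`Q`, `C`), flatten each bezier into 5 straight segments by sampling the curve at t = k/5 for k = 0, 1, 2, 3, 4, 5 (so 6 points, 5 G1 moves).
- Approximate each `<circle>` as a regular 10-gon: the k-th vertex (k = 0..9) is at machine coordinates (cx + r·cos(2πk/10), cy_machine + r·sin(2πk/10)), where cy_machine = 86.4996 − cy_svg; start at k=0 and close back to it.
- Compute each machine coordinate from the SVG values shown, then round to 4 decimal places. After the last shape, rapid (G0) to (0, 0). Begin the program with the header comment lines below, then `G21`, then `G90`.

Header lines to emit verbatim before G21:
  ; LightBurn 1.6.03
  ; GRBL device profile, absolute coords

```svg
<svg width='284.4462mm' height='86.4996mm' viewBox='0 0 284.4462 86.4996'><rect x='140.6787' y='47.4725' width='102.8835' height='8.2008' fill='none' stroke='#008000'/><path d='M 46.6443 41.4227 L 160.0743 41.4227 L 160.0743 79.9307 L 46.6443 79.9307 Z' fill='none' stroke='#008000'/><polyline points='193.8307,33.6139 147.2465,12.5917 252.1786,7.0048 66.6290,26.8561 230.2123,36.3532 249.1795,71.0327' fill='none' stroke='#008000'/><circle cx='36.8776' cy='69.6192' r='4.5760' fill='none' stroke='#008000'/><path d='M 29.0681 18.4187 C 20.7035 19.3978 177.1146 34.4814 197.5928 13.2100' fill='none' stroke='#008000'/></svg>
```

viewBox `0 0 284.4462 86.4996` with mm width/height → 1 unit = 1 mm. Flip: y_m = 86.4996 − y_svg.

**Shape 1** — `<rect>` rectangle, stroke `#008000` → cut (S838, F723). Machine vertices: (140.6787,39.0271) → (243.5622,39.0271) → (243.5622,30.8263) → (140.6787,30.8263) → (140.6787,39.0271). Closed: final G1 returns to the first vertex.

**Shape 2** — `<path>` rectangle, stroke `#008000` → cut (S838, F723). Machine vertices: (46.6443,45.0769) → (160.0743,45.0769) → (160.0743,6.5689) → (46.6443,6.5689) → (46.6443,45.0769). Closed: final G1 returns to the first vertex.

**Shape 3** — `<polyline>` open polyline, stroke `#008000` → cut (S838, F723). Machine vertices: (193.8307,52.8857) → (147.2465,73.9079) → (252.1786,79.4948) → (66.6290,59.6435) → (230.2123,50.1464) → (249.1795,15.4669). Open path.

**Shape 4** — `<circle>` circle, stroke `#008000` → cut (S838, F723). Machine vertices: (41.4536,16.8804) → (40.5797,19.5701) → (38.2917,21.2324) → (35.4635,21.2324) → (33.1755,19.5701) → (32.3016,16.8804) → (33.1755,14.1907) → (35.4635,12.5284) → (38.2917,12.5284) → (40.5797,14.1907) → (41.4536,16.8804). Closed: final G1 returns to the first vertex.

**Shape 5** — `<path>` cubic bezier, stroke `#008000` → cut (S838, F723). Control points (SVG): P0=(29.0681,18.4187), P1=(20.7035,19.3978), P2=(177.1146,34.4814), P3=(197.5928,13.2100); sampled at t=k/5. Machine vertices: (29.0681,68.0809) → (41.4168,66.2046) → (78.8776,63.3652) → (127.0165,61.9849) → (171.3996,64.4857) → (197.5928,73.2896). Open path.

; LightBurn 1.6.03
; GRBL device profile, absolute coords
G21
G90
G0 X140.6787 Y39.0271
M3 S838
G01 X243.5622 Y39.0271 F723
G01 X243.5622 Y30.8263
G01 X140.6787 Y30.8263
G01 X140.6787 Y39.0271
G0 X46.6443 Y45.0769
M3 S838
G01 X160.0743 Y45.0769 F723
G01 X160.0743 Y6.5689
G01 X46.6443 Y6.5689
G01 X46.6443 Y45.0769
G0 X193.8307 Y52.8857
M3 S838
G01 X147.2465 Y73.9079 F723
G01 X252.1786 Y79.4948
G01 X66.6290 Y59.6435
G01 X230.2123 Y50.1464
G01 X249.1795 Y15.4669
G0 X41.4536 Y16.8804
M3 S838
G01 X40.5797 Y19.5701 F723
G01 X38.2917 Y21.2324
G01 X35.4635 Y21.2324
G01 X33.1755 Y19.5701
G01 X32.3016 Y16.8804
G01 X33.1755 Y14.1907
G01 X35.4635 Y12.5284
G01 X38.2917 Y12.5284
G01 X40.5797 Y14.1907
G01 X41.4536 Y16.8804
G0 X29.0681 Y68.0809
M3 S838
G01 X41.4168 Y66.2046 F723
G01 X78.8776 Y63.3652
G01 X127.0165 Y61.9849
G01 X171.3996 Y64.4857
G01 X197.5928 Y73.2896
M5
G0 X0.0000 Y0.0000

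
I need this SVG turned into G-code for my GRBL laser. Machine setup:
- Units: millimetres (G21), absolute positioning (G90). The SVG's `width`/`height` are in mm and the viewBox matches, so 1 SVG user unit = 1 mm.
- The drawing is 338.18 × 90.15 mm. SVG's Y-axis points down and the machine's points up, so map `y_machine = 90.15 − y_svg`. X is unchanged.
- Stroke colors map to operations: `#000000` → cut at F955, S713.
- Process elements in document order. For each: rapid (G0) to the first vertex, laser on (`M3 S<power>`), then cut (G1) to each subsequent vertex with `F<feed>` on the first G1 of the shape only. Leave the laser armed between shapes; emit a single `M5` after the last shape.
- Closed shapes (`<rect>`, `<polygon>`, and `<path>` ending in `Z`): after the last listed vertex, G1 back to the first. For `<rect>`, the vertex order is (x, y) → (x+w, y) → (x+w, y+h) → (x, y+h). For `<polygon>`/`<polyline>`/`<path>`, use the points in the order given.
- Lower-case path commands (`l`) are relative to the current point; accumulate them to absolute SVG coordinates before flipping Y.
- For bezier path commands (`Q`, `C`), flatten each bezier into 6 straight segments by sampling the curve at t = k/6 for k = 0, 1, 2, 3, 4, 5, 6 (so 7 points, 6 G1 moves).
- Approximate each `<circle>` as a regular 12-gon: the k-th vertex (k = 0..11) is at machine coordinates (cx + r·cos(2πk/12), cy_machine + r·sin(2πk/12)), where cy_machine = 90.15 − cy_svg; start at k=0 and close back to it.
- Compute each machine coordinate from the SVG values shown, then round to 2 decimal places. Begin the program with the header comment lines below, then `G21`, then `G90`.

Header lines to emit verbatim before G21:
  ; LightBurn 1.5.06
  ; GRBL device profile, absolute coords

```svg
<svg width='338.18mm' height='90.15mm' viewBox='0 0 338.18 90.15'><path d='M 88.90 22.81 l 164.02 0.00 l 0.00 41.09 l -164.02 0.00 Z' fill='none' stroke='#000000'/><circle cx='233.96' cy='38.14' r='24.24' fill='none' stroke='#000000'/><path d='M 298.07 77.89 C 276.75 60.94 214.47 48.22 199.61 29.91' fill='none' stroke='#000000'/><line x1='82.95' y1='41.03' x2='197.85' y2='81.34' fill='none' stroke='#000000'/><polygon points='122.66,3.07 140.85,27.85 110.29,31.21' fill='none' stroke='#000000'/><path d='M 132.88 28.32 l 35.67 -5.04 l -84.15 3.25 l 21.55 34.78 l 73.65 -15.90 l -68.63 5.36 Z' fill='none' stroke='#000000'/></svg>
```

; LightBurn 1.5.06
; GRBL device profile, absolute coords
G21
G90
G0 X88.90 Y67.34
M3 S713
G1 X252.92 Y67.34 F955
G1 X252.92 Y26.25
G1 X88.90 Y26.25
G1 X88.90 Y67.34
G0 X258.20 Y52.01
M3 S713
G1 X254.95 Y64.13 F955
G1 X246.08 Y73.00
G1 X233.96 Y76.25
G1 X221.84 Y73.00
G1 X212.97 Y64.13
G1 X209.72 Y52.01
G1 X212.97 Y39.89
G1 X221.84 Y31.02
G1 X233.96 Y27.77
G1 X246.08 Y31.02
G1 X254.95 Y39.89
G1 X258.20 Y52.01
G0 X298.07 Y12.26
M3 S713
G1 X284.41 Y20.43 F955
G1 X266.37 Y28.16
G1 X246.42 Y35.74
G1 X227.00 Y43.43
G1 X210.58 Y51.51
G1 X199.61 Y60.24
G0 X82.95 Y49.12
M3 S713
G1 X197.85 Y8.81 F955
G0 X122.66 Y87.08
M3 S713
G1 X140.85 Y62.30 F955
G1 X110.29 Y58.94
G1 X122.66 Y87.08
G0 X132.88 Y61.83
M3 S713
G1 X168.55 Y66.87 F955
G1 X84.40 Y63.62
G1 X105.95 Y28.84
G1 X179.60 Y44.74
G1 X110.97 Y39.38
G1 X132.88 Y61.83
M5

viewBox `0 0 338.18 90.15` with mm width/height → 1 unit = 1 mm. Flip: y_m = 90.15 − y_svg.

**Shape 1** — `<path>` rectangle, stroke `#000000` → cut (S713, F955). Machine vertices: (88.90,67.34) → (252.92,67.34) → (252.92,26.25) → (88.90,26.25) → (88.90,67.34). Closed: final G1 returns to the first vertex.

**Shape 2** — `<circle>` circle, stroke `#000000` → cut (S713, F955). Machine vertices: (258.20,52.01) → (254.95,64.13) → (246.08,73.00) → (233.96,76.25) → (221.84,73.00) → (212.97,64.13) → (209.72,52.01) → (212.97,39.89) → (221.84,31.02) → (233.96,27.77) → (246.08,31.02) → (254.95,39.89) → (258.20,52.01). Closed: final G1 returns to the first vertex.

**Shape 3** — `<path>` cubic bezier, stroke `#000000` → cut (S713, F955). Control points (SVG): P0=(298.07,77.89), P1=(276.75,60.94), P2=(214.47,48.22), P3=(199.61,29.91); sampled at t=k/6. Machine vertices: (298.07,12.26) → (284.41,20.43) → (266.37,28.16) → (246.42,35.74) → (227.00,43.43) → (210.58,51.51) → (199.61,60.24). Open path.

**Shape 4** — `<line>` line segment, stroke `#000000` → cut (S713, F955). Machine vertices: (82.95,49.12) → (197.85,8.81). Open path.

**Shape 5** — `<polygon>` regular polygon, stroke `#000000` → cut (S713, F955). Machine vertices: (122.66,87.08) → (140.85,62.30) → (110.29,58.94) → (122.66,87.08). Closed: final G1 returns to the first vertex.

**Shape 6** — `<path>` closed polygon, stroke `#000000` → cut (S713, F955). Machine vertices: (132.88,61.83) → (168.55,66.87) → (84.40,63.62) → (105.95,28.84) → (179.60,44.74) → (110.97,39.38) → (132.88,61.83). Closed: final G1 returns to the first vertex.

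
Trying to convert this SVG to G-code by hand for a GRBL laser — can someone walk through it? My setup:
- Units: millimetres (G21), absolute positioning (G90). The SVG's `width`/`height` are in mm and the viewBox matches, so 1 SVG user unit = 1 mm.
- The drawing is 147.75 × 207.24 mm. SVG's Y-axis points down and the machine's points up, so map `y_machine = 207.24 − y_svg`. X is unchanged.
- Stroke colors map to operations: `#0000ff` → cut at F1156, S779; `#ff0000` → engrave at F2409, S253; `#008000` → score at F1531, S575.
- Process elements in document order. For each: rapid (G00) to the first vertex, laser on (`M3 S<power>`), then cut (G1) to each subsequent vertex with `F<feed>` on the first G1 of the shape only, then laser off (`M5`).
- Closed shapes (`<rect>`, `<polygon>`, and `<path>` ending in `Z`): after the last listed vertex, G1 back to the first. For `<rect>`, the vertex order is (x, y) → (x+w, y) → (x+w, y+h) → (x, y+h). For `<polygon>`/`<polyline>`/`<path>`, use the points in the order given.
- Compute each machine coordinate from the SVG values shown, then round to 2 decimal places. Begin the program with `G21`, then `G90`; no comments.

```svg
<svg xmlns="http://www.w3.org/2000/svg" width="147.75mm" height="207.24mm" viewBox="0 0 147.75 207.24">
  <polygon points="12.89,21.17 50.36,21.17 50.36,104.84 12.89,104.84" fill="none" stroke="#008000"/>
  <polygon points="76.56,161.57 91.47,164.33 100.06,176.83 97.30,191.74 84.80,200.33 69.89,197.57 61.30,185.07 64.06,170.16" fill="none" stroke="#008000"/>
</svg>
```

G21
G90
G00 X12.89 Y186.07
M3 S575
G1 X50.36 Y186.07 F1531
G1 X50.36 Y102.40
G1 X12.89 Y102.40
G1 X12.89 Y186.07
M5
G00 X76.56 Y45.67
M3 S575
G1 X91.47 Y42.91 F1531
G1 X100.06 Y30.41
G1 X97.30 Y15.50
G1 X84.80 Y6.91
G1 X69.89 Y9.67
G1 X61.30 Y22.17
G1 X64.06 Y37.08
G1 X76.56 Y45.67
M5

viewBox `0 0 147.75 207.24` with mm width/height → 1 unit = 1 mm. Flip: y_m = 207.24 − y_svg.

**Shape 1** — `<polygon>` rectangle, stroke `#008000` → score (S575, F1531). Machine vertices: (12.89,186.07) → (50.36,186.07) → (50.36,102.40) → (12.89,102.40) → (12.89,186.07). Closed: final G1 returns to the first vertex.

**Shape 2** — `<polygon>` regular polygon, stroke `#008000` → score (S575, F1531). Machine vertices: (76.56,45.67) → (91.47,42.91) → (100.06,30.41) → (97.30,15.50) → (84.80,6.91) → (69.89,9.67) → (61.30,22.17) → (64.06,37.08) → (76.56,45.67). Closed: final G1 returns to the first vertex.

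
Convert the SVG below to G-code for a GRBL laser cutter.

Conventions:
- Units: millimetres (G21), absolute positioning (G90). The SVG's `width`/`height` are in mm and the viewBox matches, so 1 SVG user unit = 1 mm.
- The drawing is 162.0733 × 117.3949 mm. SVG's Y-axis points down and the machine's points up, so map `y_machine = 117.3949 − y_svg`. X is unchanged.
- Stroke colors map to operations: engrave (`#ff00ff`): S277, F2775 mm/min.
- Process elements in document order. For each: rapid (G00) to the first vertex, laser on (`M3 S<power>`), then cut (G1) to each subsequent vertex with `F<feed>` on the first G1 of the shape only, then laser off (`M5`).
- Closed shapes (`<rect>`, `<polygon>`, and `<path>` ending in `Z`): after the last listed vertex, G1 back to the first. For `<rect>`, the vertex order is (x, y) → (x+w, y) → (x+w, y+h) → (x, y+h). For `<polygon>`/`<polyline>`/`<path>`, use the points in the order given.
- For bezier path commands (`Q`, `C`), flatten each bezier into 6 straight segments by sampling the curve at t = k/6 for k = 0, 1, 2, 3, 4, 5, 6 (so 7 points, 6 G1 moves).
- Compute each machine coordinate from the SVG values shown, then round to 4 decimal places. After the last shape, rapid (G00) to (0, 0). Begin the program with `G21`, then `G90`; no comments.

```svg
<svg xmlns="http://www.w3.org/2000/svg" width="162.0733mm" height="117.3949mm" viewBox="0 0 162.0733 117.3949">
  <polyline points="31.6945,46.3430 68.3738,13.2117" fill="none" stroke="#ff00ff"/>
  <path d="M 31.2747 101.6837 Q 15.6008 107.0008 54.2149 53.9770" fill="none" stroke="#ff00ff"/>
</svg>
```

Since the viewBox matches the mm dimensions, user units are millimetres directly. The only transform is the Y-flip y_m = 117.3949 − y_svg.

Shape 1 is a line segment drawn with `<polyline>`. Its stroke #ff00ff means engrave at S277, F2775. After flipping Y the toolpath is (31.6945,71.0519) → (68.3738,104.1832).

Shape 2 is a quadratic bezier drawn with `<path>`. Its stroke #ff00ff means engrave at S277, F2775. After flipping Y the toolpath is (31.2747,15.7112) → (27.5581,15.5594) → (26.8574,18.6488) → (29.1728,24.9793) → (34.5042,34.5510) → (42.8515,47.3639) → (54.2149,63.4179).

G21
G90
G00 X31.6945 Y71.0519
M3 S277
G1 X68.3738 Y104.1832 F2775
M5
G00 X31.2747 Y15.7112
M3 S277
G1 X27.5581 Y15.5594 F2775
G1 X26.8574 Y18.6488
G1 X29.1728 Y24.9793
G1 X34.5042 Y34.5510
G1 X42.8515 Y47.3639
G1 X54.2149 Y63.4179
M5
G00 X0.0000 Y0.0000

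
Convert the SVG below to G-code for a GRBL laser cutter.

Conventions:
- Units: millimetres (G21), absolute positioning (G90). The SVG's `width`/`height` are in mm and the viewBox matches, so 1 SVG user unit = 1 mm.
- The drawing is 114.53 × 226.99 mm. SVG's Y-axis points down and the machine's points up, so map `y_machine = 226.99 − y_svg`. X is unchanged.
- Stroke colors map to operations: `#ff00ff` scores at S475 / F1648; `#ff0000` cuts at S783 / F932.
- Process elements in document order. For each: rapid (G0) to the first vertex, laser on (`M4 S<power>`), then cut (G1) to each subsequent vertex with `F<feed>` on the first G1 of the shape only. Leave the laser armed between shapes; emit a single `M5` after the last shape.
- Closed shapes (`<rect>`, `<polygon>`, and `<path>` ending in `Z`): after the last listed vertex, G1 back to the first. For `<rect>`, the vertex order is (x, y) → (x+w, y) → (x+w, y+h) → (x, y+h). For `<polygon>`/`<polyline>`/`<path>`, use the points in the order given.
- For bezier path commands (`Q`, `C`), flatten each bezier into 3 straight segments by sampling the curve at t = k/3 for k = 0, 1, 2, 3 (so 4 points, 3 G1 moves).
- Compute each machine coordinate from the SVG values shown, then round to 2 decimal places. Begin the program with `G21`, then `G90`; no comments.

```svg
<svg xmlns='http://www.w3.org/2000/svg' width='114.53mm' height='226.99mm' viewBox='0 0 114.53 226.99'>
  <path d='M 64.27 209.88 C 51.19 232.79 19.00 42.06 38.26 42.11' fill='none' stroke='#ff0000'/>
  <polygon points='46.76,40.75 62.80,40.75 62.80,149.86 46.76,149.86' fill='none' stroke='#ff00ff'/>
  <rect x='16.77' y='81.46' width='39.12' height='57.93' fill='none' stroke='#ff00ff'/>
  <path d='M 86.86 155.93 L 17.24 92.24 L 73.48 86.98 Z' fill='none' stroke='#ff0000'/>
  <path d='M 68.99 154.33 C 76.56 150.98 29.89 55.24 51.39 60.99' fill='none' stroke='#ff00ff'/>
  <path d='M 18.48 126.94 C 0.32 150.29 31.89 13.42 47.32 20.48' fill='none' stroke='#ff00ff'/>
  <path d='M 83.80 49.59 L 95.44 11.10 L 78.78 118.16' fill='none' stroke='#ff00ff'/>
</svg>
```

viewBox `0 0 114.53 226.99` with mm width/height → 1 unit = 1 mm. Flip: y_m = 226.99 − y_svg.

**Shape 1** — `<path>` cubic bezier, stroke `#ff0000` → cut (S783, F932). Control points (SVG): P0=(64.27,209.88), P1=(51.19,232.79), P2=(19.00,42.06), P3=(38.26,42.11); sampled at t=k/3. Machine vertices: (64.27,17.11) → (47.43,50.43) → (33.54,136.32) → (38.26,184.88). Open path.

**Shape 2** — `<polygon>` rectangle, stroke `#ff00ff` → score (S475, F1648). Machine vertices: (46.76,186.24) → (62.80,186.24) → (62.80,77.13) → (46.76,77.13) → (46.76,186.24). Closed: final G1 returns to the first vertex.

**Shape 3** — `<rect>` rectangle, stroke `#ff00ff` → score (S475, F1648). Machine vertices: (16.77,145.53) → (55.89,145.53) → (55.89,87.60) → (16.77,87.60) → (16.77,145.53). Closed: final G1 returns to the first vertex.

**Shape 4** — `<path>` closed polygon, stroke `#ff0000` → cut (S783, F932). Machine vertices: (86.86,71.06) → (17.24,134.75) → (73.48,140.01) → (86.86,71.06). Closed: final G1 returns to the first vertex.

**Shape 5** — `<path>` cubic bezier, stroke `#ff00ff` → score (S475, F1648). Control points (SVG): P0=(68.99,154.33), P1=(76.56,150.98), P2=(29.89,55.24), P3=(51.39,60.99); sampled at t=k/3. Machine vertices: (68.99,72.66) → (63.01,99.63) → (48.08,145.10) → (51.39,166.00). Open path.

**Shape 6** — `<path>` cubic bezier, stroke `#ff00ff` → score (S475, F1648). Control points (SVG): P0=(18.48,126.94), P1=(0.32,150.29), P2=(31.89,13.42), P3=(47.32,20.48); sampled at t=k/3. Machine vertices: (18.48,100.05) → (14.46,118.84) → (28.95,176.86) → (47.32,206.51). Open path.

**Shape 7** — `<path>` open polyline, stroke `#ff00ff` → score (S475, F1648). Machine vertices: (83.80,177.40) → (95.44,215.89) → (78.78,108.83). Open path.

G21
G90
G0 X64.27 Y17.11
M4 S783
G1 X47.43 Y50.43 F932
G1 X33.54 Y136.32
G1 X38.26 Y184.88
G0 X46.76 Y186.24
M4 S475
G1 X62.80 Y186.24 F1648
G1 X62.80 Y77.13
G1 X46.76 Y77.13
G1 X46.76 Y186.24
G0 X16.77 Y145.53
M4 S475
G1 X55.89 Y145.53 F1648
G1 X55.89 Y87.60
G1 X16.77 Y87.60
G1 X16.77 Y145.53
G0 X86.86 Y71.06
M4 S783
G1 X17.24 Y134.75 F932
G1 X73.48 Y140.01
G1 X86.86 Y71.06
G0 X68.99 Y72.66
M4 S475
G1 X63.01 Y99.63 F1648
G1 X48.08 Y145.10
G1 X51.39 Y166.00
G0 X18.48 Y100.05
M4 S475
G1 X14.46 Y118.84 F1648
G1 X28.95 Y176.86
G1 X47.32 Y206.51
G0 X83.80 Y177.40
M4 S475
G1 X95.44 Y215.89 F1648
G1 X78.78 Y108.83
M5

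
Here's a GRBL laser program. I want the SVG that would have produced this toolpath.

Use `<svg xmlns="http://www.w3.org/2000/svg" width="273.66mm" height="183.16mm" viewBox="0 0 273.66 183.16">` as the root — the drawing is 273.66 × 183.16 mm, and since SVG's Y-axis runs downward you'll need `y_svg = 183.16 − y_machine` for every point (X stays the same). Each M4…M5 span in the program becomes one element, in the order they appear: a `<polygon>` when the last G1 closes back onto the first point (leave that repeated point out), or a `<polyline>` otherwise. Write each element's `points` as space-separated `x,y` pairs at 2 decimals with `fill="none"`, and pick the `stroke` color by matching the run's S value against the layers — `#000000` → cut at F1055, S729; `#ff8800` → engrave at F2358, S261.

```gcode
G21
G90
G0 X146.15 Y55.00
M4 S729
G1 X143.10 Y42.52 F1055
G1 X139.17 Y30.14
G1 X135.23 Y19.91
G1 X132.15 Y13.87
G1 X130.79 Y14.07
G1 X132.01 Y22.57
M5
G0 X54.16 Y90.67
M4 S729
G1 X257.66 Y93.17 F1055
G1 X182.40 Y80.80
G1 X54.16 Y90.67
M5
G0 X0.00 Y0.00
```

<svg xmlns="http://www.w3.org/2000/svg" width="273.66mm" height="183.16mm" viewBox="0 0 273.66 183.16">
  <polyline points="146.15,128.16 143.10,140.64 139.17,153.02 135.23,163.25 132.15,169.29 130.79,169.09 132.01,160.59" fill="none" stroke="#000000"/>
  <polygon points="54.16,92.49 257.66,89.99 182.40,102.36" fill="none" stroke="#000000"/>
</svg>

y_svg = 183.16 − y_m. Every run uses S729, so all elements get stroke `#000000` (cut).

[1] open run; points: 146.15,128.16 143.10,140.64 139.17,153.02 135.23,163.25 132.15,169.29 130.79,169.09 132.01,160.59

[2] closed run; points: 54.16,92.49 257.66,89.99 182.40,102.36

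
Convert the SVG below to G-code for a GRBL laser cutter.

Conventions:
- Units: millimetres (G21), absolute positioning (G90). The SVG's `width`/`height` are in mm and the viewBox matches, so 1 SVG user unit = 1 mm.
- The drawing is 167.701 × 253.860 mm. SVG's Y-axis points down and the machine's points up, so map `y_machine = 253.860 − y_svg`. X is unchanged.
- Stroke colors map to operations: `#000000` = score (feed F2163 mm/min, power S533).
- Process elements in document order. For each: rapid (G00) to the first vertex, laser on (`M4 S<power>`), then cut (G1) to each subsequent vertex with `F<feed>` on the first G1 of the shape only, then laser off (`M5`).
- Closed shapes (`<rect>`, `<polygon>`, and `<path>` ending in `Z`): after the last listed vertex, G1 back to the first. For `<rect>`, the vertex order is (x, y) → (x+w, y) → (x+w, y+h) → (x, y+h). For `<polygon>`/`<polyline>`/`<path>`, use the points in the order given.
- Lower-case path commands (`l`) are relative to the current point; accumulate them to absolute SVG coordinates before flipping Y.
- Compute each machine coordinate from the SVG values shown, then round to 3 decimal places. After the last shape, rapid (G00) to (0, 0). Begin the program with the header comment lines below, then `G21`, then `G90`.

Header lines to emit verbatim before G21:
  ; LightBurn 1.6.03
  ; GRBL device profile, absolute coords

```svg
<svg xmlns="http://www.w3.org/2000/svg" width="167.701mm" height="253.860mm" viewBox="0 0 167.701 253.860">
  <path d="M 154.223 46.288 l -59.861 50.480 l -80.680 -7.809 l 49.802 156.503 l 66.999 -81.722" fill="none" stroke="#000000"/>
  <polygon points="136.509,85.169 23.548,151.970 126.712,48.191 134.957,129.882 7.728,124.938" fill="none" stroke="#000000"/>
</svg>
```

; LightBurn 1.6.03
; GRBL device profile, absolute coords
G21
G90
G00 X154.223 Y207.572
M4 S533
G1 X94.362 Y157.092 F2163
G1 X13.682 Y164.901
G1 X63.484 Y8.398
G1 X130.483 Y90.120
M5
G00 X136.509 Y168.691
M4 S533
G1 X23.548 Y101.890 F2163
G1 X126.712 Y205.669
G1 X134.957 Y123.978
G1 X7.728 Y128.922
G1 X136.509 Y168.691
M5
G00 X0.000 Y0.000

Since the viewBox matches the mm dimensions, user units are millimetres directly. The only transform is the Y-flip y_m = 253.860 − y_svg.

Shape 1 is a open polyline drawn with `<path>`. Its stroke #000000 means score at S533, F2163. After flipping Y the toolpath is (154.223,207.572) → (94.362,157.092) → (13.682,164.901) → (63.484,8.398) → (130.483,90.120).

Shape 2 is a closed polygon drawn with `<polygon>`. Its stroke #000000 means score at S533, F2163. After flipping Y the toolpath is (136.509,168.691) → (23.548,101.890) → (126.712,205.669) → (134.957,123.978) → (7.728,128.922) → (136.509,168.691), returning to the start.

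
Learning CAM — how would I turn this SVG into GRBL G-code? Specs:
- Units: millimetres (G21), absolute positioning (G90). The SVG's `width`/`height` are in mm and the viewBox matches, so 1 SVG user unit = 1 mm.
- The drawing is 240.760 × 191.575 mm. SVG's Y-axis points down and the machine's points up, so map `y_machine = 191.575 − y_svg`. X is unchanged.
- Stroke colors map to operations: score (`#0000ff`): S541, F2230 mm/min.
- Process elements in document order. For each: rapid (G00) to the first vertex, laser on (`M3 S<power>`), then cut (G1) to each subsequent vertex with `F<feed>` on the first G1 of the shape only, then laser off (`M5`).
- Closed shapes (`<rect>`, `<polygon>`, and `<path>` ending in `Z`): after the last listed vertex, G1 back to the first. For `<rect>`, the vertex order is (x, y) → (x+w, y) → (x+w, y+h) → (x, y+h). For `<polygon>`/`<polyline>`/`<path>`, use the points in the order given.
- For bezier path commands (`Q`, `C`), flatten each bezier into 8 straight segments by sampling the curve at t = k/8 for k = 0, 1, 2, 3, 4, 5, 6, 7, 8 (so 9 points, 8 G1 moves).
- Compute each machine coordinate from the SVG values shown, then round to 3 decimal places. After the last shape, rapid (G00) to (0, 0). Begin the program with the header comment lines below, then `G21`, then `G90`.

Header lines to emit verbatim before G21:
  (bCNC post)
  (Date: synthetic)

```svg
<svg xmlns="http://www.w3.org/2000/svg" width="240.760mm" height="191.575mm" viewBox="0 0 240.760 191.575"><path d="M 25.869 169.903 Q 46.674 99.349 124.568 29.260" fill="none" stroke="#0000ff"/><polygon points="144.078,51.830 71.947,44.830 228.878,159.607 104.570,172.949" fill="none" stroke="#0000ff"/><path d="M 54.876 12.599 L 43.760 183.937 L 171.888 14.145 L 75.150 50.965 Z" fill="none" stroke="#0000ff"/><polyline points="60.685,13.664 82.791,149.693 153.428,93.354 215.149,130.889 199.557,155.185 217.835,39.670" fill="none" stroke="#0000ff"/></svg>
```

(bCNC post)
(Date: synthetic)
G21
G90
G00 X25.869 Y21.672
M3 S541
G1 X31.962 Y39.303 F2230
G1 X39.840 Y56.920
G1 X49.501 Y74.522
G1 X60.946 Y92.110
G1 X74.176 Y109.683
G1 X89.189 Y127.241
G1 X105.987 Y144.785
G1 X124.568 Y162.315
M5
G00 X144.078 Y139.745
M3 S541
G1 X71.947 Y146.745 F2230
G1 X228.878 Y31.968
G1 X104.570 Y18.626
G1 X144.078 Y139.745
M5
G00 X54.876 Y178.976
M3 S541
G1 X43.760 Y7.638 F2230
G1 X171.888 Y177.430
G1 X75.150 Y140.610
G1 X54.876 Y178.976
M5
G00 X60.685 Y177.911
M3 S541
G1 X82.791 Y41.882 F2230
G1 X153.428 Y98.221
G1 X215.149 Y60.686
G1 X199.557 Y36.390
G1 X217.835 Y151.905
M5
G00 X0.000 Y0.000

Since the viewBox matches the mm dimensions, user units are millimetres directly. The only transform is the Y-flip y_m = 191.575 − y_svg.

Shape 1 is a quadratic bezier drawn with `<path>`. Its stroke #0000ff means score at S541, F2230. After flipping Y the toolpath is (25.869,21.672) → (31.962,39.303) → (39.840,56.920) → (49.501,74.522) → (60.946,92.110) → (74.176,109.683) → (89.189,127.241) → (105.987,144.785) → (124.568,162.315).

Shape 2 is a closed polygon drawn with `<polygon>`. Its stroke #0000ff means score at S541, F2230. After flipping Y the toolpath is (144.078,139.745) → (71.947,146.745) → (228.878,31.968) → (104.570,18.626) → (144.078,139.745), returning to the start.

Shape 3 is a closed polygon drawn with `<path>`. Its stroke #0000ff means score at S541, F2230. After flipping Y the toolpath is (54.876,178.976) → (43.760,7.638) → (171.888,177.430) → (75.150,140.610) → (54.876,178.976), returning to the start.

Shape 4 is a open polyline drawn with `<polyline>`. Its stroke #0000ff means score at S541, F2230. After flipping Y the toolpath is (60.685,177.911) → (82.791,41.882) → (153.428,98.221) → (215.149,60.686) → (199.557,36.390) → (217.835,151.905).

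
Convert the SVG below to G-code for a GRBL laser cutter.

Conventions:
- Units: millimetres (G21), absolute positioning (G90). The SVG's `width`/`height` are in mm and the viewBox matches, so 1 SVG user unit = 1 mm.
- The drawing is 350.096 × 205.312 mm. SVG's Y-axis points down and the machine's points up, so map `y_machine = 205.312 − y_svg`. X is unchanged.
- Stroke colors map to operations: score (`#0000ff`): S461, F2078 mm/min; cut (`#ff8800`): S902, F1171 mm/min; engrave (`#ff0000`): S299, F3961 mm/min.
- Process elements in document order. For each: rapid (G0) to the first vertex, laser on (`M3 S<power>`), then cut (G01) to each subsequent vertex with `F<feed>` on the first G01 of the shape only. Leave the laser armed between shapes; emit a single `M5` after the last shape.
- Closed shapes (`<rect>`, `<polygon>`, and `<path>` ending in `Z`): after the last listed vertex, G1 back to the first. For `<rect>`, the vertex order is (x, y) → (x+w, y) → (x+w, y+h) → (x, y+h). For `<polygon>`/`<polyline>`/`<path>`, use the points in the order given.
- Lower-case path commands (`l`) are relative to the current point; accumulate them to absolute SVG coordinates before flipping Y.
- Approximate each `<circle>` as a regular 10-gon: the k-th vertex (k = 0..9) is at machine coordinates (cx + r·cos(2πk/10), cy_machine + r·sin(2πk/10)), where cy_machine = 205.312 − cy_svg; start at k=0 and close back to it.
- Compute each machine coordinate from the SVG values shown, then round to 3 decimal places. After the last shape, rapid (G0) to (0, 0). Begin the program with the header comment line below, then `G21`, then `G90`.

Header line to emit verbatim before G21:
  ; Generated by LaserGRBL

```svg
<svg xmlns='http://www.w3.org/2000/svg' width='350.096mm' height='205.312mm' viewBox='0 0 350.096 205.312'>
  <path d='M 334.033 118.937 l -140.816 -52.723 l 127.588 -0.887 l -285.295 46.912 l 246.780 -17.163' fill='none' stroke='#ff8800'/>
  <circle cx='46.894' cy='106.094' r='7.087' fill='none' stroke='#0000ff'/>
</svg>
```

1 u = 1 mm; y_m = 205.312 − y.

[1] `<path>` open polyline, #ff8800→cut S902 F1171: (334.033,86.375) → (193.217,139.098) → (320.805,139.985) → (35.510,93.073) → (282.290,110.236)

[2] `<circle>` circle, #0000ff→score S461 F2078: (53.981,99.218) → (52.628,103.384) → (49.084,105.958) → (44.704,105.958) → (41.160,103.384) → (39.807,99.218) → (41.160,95.052) → (44.704,92.478) → (49.084,92.478) → (52.628,95.052) → (53.981,99.218) (closed)

; Generated by LaserGRBL
G21
G90
G0 X334.033 Y86.375
M3 S902
G01 X193.217 Y139.098 F1171
G01 X320.805 Y139.985
G01 X35.510 Y93.073
G01 X282.290 Y110.236
G0 X53.981 Y99.218
M3 S461
G01 X52.628 Y103.384 F2078
G01 X49.084 Y105.958
G01 X44.704 Y105.958
G01 X41.160 Y103.384
G01 X39.807 Y99.218
G01 X41.160 Y95.052
G01 X44.704 Y92.478
G01 X49.084 Y92.478
G01 X52.628 Y95.052
G01 X53.981 Y99.218
M5
G0 X0.000 Y0.000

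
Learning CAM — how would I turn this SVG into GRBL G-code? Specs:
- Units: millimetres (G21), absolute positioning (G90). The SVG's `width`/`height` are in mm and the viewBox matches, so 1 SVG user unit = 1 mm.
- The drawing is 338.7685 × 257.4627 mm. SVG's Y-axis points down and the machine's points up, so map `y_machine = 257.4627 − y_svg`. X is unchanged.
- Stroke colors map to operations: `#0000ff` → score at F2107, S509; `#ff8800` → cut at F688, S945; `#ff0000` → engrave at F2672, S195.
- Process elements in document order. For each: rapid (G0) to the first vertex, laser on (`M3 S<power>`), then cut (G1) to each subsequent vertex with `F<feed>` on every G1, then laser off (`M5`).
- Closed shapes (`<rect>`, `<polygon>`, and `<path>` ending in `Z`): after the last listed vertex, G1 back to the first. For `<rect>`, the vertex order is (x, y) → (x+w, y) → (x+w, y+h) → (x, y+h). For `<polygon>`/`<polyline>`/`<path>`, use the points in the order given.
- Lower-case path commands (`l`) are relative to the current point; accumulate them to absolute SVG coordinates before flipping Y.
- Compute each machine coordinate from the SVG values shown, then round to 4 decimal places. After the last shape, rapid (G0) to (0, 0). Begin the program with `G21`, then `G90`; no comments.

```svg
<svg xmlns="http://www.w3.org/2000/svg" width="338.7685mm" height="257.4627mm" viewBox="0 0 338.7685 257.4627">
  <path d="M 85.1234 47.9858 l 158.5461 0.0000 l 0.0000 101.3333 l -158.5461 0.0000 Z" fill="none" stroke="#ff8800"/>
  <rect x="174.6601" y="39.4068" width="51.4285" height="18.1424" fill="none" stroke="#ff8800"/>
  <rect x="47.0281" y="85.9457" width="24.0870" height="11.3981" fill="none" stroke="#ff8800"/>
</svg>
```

G21
G90
G0 X85.1234 Y209.4769
M3 S945
G1 X243.6695 Y209.4769 F688
G1 X243.6695 Y108.1436 F688
G1 X85.1234 Y108.1436 F688
G1 X85.1234 Y209.4769 F688
M5
G0 X174.6601 Y218.0559
M3 S945
G1 X226.0886 Y218.0559 F688
G1 X226.0886 Y199.9135 F688
G1 X174.6601 Y199.9135 F688
G1 X174.6601 Y218.0559 F688
M5
G0 X47.0281 Y171.5170
M3 S945
G1 X71.1151 Y171.5170 F688
G1 X71.1151 Y160.1189 F688
G1 X47.0281 Y160.1189 F688
G1 X47.0281 Y171.5170 F688
M5
G0 X0.0000 Y0.0000

1 u = 1 mm; y_m = 257.4627 − y.

[1] `<path>` rectangle, #ff8800→cut S945 F688: (85.1234,209.4769) → (243.6695,209.4769) → (243.6695,108.1436) → (85.1234,108.1436) → (85.1234,209.4769) (closed)

[2] `<rect>` rectangle, #ff8800→cut S945 F688: (174.6601,218.0559) → (226.0886,218.0559) → (226.0886,199.9135) → (174.6601,199.9135) → (174.6601,218.0559) (closed)

[3] `<rect>` rectangle, #ff8800→cut S945 F688: (47.0281,171.5170) → (71.1151,171.5170) → (71.1151,160.1189) → (47.0281,160.1189) → (47.0281,171.5170) (closed)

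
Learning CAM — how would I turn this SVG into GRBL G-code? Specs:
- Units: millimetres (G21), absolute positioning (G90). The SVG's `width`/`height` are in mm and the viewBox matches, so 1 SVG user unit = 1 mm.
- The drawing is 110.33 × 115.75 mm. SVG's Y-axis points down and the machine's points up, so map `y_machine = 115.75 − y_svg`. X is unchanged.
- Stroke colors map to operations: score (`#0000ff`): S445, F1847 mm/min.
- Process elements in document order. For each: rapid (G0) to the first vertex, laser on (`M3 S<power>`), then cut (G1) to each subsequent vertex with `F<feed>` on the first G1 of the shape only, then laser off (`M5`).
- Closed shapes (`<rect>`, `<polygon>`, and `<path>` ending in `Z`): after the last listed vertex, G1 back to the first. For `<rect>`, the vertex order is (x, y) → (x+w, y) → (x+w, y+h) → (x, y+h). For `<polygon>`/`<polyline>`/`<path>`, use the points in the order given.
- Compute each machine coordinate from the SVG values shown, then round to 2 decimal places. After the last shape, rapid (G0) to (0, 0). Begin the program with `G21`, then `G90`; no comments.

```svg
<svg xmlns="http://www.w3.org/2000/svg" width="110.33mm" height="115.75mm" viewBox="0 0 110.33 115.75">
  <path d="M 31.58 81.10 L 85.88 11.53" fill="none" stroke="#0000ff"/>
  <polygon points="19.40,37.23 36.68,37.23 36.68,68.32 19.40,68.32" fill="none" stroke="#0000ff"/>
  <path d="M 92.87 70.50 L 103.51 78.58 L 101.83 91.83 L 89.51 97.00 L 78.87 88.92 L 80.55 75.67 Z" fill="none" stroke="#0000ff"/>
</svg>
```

Since the viewBox matches the mm dimensions, user units are millimetres directly. The only transform is the Y-flip y_m = 115.75 − y_svg.

Shape 1 is a line segment drawn with `<path>`. Its stroke #0000ff means score at S445, F1847. After flipping Y the toolpath is (31.58,34.65) → (85.88,104.22).

Shape 2 is a rectangle drawn with `<polygon>`. Its stroke #0000ff means score at S445, F1847. After flipping Y the toolpath is (19.40,78.52) → (36.68,78.52) → (36.68,47.43) → (19.40,47.43) → (19.40,78.52), returning to the start.

Shape 3 is a regular polygon drawn with `<path>`. Its stroke #0000ff means score at S445, F1847. After flipping Y the toolpath is (92.87,45.25) → (103.51,37.17) → (101.83,23.92) → (89.51,18.75) → (78.87,26.83) → (80.55,40.08) → (92.87,45.25), returning to the start.

G21
G90
G0 X31.58 Y34.65
M3 S445
G1 X85.88 Y104.22 F1847
M5
G0 X19.40 Y78.52
M3 S445
G1 X36.68 Y78.52 F1847
G1 X36.68 Y47.43
G1 X19.40 Y47.43
G1 X19.40 Y78.52
M5
G0 X92.87 Y45.25
M3 S445
G1 X103.51 Y37.17 F1847
G1 X101.83 Y23.92
G1 X89.51 Y18.75
G1 X78.87 Y26.83
G1 X80.55 Y40.08
G1 X92.87 Y45.25
M5
G0 X0.00 Y0.00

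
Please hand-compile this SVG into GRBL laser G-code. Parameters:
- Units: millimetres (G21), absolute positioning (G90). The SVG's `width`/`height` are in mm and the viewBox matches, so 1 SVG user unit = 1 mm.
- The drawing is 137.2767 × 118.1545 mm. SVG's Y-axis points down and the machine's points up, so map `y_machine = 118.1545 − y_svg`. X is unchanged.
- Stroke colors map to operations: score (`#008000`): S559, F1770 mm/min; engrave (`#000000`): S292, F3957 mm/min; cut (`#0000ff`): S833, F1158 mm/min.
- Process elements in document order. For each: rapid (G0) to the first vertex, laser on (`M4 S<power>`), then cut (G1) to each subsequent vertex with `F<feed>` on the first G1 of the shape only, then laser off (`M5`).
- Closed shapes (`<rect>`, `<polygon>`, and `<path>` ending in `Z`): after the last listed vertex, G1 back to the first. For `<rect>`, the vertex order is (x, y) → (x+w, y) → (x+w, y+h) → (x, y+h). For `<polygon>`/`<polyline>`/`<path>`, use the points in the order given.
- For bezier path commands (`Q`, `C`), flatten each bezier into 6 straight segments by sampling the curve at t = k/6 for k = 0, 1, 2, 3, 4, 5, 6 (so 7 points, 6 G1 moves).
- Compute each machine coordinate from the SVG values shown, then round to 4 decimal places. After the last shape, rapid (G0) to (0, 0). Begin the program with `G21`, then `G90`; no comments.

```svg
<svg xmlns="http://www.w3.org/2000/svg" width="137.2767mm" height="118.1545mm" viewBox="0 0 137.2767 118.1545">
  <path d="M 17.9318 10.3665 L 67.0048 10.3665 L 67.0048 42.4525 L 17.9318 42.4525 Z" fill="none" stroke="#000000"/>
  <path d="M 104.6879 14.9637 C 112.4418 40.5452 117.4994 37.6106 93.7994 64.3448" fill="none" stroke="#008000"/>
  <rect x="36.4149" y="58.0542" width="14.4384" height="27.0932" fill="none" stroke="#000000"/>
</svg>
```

G21
G90
G0 X17.9318 Y107.7880
M4 S292
G1 X67.0048 Y107.7880 F3957
G1 X67.0048 Y75.7020
G1 X17.9318 Y75.7020
G1 X17.9318 Y107.7880
M5
G0 X104.6879 Y103.1908
M4 S559
G1 X108.2195 Y92.5070 F1770
G1 X110.5778 Y84.9597
G1 X111.0389 Y78.9325
G1 X108.8788 Y72.8093
G1 X103.3736 Y64.9738
G1 X93.7994 Y53.8097
M5
G0 X36.4149 Y60.1003
M4 S292
G1 X50.8533 Y60.1003 F3957
G1 X50.8533 Y33.0071
G1 X36.4149 Y33.0071
G1 X36.4149 Y60.1003
M5
G0 X0.0000 Y0.0000

viewBox `0 0 137.2767 118.1545` with mm width/height → 1 unit = 1 mm. Flip: y_m = 118.1545 − y_svg.

**Shape 1** — `<path>` rectangle, stroke `#000000` → engrave (S292, F3957). Machine vertices: (17.9318,107.7880) → (67.0048,107.7880) → (67.0048,75.7020) → (17.9318,75.7020) → (17.9318,107.7880). Closed: final G1 returns to the first vertex.

**Shape 2** — `<path>` cubic bezier, stroke `#008000` → score (S559, F1770). Control points (SVG): P0=(104.6879,14.9637), P1=(112.4418,40.5452), P2=(117.4994,37.6106), P3=(93.7994,64.3448); sampled at t=k/6. Machine vertices: (104.6879,103.1908) → (108.2195,92.5070) → (110.5778,84.9597) → (111.0389,78.9325) → (108.8788,72.8093) → (103.3736,64.9738) → (93.7994,53.8097). Open path.

**Shape 3** — `<rect>` rectangle, stroke `#000000` → engrave (S292, F3957). Machine vertices: (36.4149,60.1003) → (50.8533,60.1003) → (50.8533,33.0071) → (36.4149,33.0071) → (36.4149,60.1003). Closed: final G1 returns to the first vertex.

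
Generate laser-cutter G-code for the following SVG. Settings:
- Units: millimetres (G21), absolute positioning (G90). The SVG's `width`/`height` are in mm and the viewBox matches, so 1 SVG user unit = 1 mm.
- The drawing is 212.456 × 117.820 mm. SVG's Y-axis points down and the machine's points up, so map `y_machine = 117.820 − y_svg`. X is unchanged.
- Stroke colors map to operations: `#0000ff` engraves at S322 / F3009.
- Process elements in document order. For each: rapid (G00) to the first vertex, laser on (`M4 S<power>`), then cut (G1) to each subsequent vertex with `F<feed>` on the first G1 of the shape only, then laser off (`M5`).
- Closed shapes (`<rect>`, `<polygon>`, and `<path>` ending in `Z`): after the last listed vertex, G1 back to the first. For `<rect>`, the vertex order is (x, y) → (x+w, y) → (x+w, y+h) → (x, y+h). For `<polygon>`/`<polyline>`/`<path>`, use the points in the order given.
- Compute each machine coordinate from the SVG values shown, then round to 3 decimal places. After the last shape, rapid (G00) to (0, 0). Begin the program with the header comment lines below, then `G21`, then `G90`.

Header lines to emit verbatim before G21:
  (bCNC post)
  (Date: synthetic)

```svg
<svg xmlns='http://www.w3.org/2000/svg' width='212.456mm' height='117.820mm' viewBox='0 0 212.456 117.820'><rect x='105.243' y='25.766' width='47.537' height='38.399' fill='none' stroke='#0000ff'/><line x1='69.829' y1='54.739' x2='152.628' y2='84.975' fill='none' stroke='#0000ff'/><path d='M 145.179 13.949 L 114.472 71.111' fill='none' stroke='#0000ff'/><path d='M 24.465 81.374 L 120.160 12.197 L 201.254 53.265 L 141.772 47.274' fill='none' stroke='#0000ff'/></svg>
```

(bCNC post)
(Date: synthetic)
G21
G90
G00 X105.243 Y92.054
M4 S322
G1 X152.780 Y92.054 F3009
G1 X152.780 Y53.655
G1 X105.243 Y53.655
G1 X105.243 Y92.054
M5
G00 X69.829 Y63.081
M4 S322
G1 X152.628 Y32.845 F3009
M5
G00 X145.179 Y103.871
M4 S322
G1 X114.472 Y46.709 F3009
M5
G00 X24.465 Y36.446
M4 S322
G1 X120.160 Y105.623 F3009
G1 X201.254 Y64.555
G1 X141.772 Y70.546
M5
G00 X0.000 Y0.000

1 u = 1 mm; y_m = 117.820 − y.

[1] `<rect>` rectangle, #0000ff→engrave S322 F3009: (105.243,92.054) → (152.780,92.054) → (152.780,53.655) → (105.243,53.655) → (105.243,92.054) (closed)

[2] `<line>` line segment, #0000ff→engrave S322 F3009: (69.829,63.081) → (152.628,32.845)

[3] `<path>` line segment, #0000ff→engrave S322 F3009: (145.179,103.871) → (114.472,46.709)

[4] `<path>` open polyline, #0000ff→engrave S322 F3009: (24.465,36.446) → (120.160,105.623) → (201.254,64.555) → (141.772,70.546)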